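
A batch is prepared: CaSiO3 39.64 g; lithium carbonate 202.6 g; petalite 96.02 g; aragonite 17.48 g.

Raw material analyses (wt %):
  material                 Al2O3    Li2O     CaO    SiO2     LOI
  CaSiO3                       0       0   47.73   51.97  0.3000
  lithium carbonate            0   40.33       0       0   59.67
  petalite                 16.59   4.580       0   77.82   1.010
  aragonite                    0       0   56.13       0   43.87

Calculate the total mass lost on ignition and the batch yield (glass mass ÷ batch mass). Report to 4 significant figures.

In-progress results are printed, rounded to 4 significant figures, in the printout. Full float precision is carried from first step to last. A single rounding completes every reported value; all derived quantities (the four compositions, LOI, net glass mass, totals, the yield) are re-derived from the batch weights on 226.1 g of glass in full float precision exactly as shown in problem or answer.
LOI of each material in turn:
  CaSiO3: 39.64 × 0.003000 = 0.1189 g
  lithium carbonate: 202.6 × 0.5967 = 120.9 g
  petalite: 96.02 × 0.01010 = 0.9698 g
  aragonite: 17.48 × 0.4387 = 7.668 g
Total LOI = 129.6 g
Glass = batch − LOI = 355.7 − 129.6 = 226.1 g

LOI loss = 129.6 g; glass = 226.1 g; yield = 63.56%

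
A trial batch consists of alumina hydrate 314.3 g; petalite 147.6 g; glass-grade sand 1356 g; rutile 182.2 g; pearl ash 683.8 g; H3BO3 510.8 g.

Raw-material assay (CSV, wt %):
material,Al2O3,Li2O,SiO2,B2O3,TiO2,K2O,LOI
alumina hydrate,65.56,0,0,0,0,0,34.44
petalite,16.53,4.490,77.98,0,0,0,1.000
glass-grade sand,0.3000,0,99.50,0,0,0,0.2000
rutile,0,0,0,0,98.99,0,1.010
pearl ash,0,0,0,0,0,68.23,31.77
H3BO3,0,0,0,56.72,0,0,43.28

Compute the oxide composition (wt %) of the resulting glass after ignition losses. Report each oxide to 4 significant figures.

Glass mass = 2642 g (batch 3195 − LOI 552.6).
Composition: Al2O3 8.876%, Li2O 0.2508%, SiO2 55.42%, B2O3 10.97%, TiO2 6.826%, K2O 17.66%

The intermediate values are displayed (rounded to four significant digits) at each printed step — full float precision is held in all steps — exactly one rounding lands on each reported figure — derived quantities, which include ignition loss, totals, six oxide percentages, yield, glass mass, are re-derived at full float precision, as quoted within the problem or the answer, starting from the weights on 2642 g of glass.
Mass of each oxide from the mix:
  Al2O3: 314.3·0.6556 + 147.6·0.1653 + 1356·0.003000 = 234.5 g
  Li2O: 147.6·0.04490 = 6.627 g
  SiO2: 147.6·0.7798 + 1356·0.9950 = 1464 g
  B2O3: 510.8·0.5672 = 289.7 g
  TiO2: 182.2·0.9899 = 180.4 g
  K2O: 683.8·0.6823 = 466.6 g
LOI: 314.3·0.3444 + 147.6·0.01000 + 1356·0.002000 + 182.2·0.01010 + 683.8·0.3177 + 510.8·0.4328 = 552.6 g
Resulting glass, batch − LOI: 3195 − 552.6 = 2642 g (= the summed oxide contributions)
wt % = 100 × oxide mass / glass mass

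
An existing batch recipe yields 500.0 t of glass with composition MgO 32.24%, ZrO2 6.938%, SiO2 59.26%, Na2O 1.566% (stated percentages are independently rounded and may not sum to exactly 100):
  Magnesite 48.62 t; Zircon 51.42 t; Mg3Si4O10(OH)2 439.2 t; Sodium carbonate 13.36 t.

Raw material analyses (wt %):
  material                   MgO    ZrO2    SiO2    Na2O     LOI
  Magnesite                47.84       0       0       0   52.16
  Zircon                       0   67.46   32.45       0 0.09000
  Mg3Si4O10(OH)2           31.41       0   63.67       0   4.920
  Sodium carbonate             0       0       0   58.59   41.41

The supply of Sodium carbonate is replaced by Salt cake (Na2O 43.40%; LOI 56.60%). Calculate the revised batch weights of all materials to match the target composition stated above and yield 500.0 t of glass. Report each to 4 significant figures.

Working values are shown (rounded to 4 significant figures) alongside each step; all internal work maintains full float precision all the way through — a single rounding produces each reported number. The derived quantities are carried using the weight values for 500.0 t of glass in full precision (LOI, net glass mass, totals, yield, four oxide percentages), as quoted within the question or the answer.
Oxide-by-oxide targets in 500.0 t glass:
  MgO: 32.24% × 500.0 = 161.2 t
  ZrO2: 6.938% × 500.0 = 34.69 t
  SiO2: 59.26% × 500.0 = 296.3 t
  Na2O: 1.566% × 500.0 = 7.830 t
Per-oxide balance check per the reported batch figures, relative to the basis at hand (summed amounts equal target values net of answer rounding effects):
  MgO: 48.62·0.4784 + 439.2·0.3141 = 161.2 t (target 161.2 t)
  ZrO2: 51.42·0.6746 = 34.69 t (target 34.69 t)
  SiO2: 51.42·0.3245 + 439.2·0.6367 = 296.3 t (target 296.3 t)
  Na2O: 18.04·0.4340 = 7.829 t (target 7.830 t)
The glass-mass cross-check: Σ batch − LOI loss = 500.1 t (per-oxide target masses sum to 500.0 t; with the basis standing at 500.0 t — gaps are rounding artifacts).
Batch grand total — Σ batch = 557.3 t; the LOI term Σ batch·LOI equals 57.23 t; yield = glass ÷ total batch = 89.73%.

Revised batch per 500.0 t glass:
  Magnesite: 48.62 t
  Zircon: 51.42 t
  Mg3Si4O10(OH)2: 439.2 t
  Salt cake: 18.04 t
Total batch = 557.3 t; LOI loss = 57.23 t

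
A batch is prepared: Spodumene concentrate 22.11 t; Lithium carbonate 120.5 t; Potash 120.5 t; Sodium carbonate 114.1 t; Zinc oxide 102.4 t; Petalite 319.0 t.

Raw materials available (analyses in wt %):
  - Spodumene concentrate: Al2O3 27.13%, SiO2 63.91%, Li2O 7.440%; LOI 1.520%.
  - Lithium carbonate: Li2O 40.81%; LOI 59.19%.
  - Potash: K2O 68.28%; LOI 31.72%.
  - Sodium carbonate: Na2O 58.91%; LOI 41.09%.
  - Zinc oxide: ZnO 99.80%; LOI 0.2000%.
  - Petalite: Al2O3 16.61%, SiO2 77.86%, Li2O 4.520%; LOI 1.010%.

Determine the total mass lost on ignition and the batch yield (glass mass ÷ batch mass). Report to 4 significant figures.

LOI loss = 160.2 t; glass = 638.4 t; yield = 79.94%

The working math holds full precision throughout; the intermediate values are displayed (rounded to four significant digits) across the worked steps — exactly one rounding goes into each reported result — all derived quantities are rebuilt in exact precision (LOI, net glass mass, the totals, the six compositions, yield) starting from the weights on 638.4 t of glass exactly as printed in the problem or answer text.
Per-material ignition loss:
  Spodumene concentrate: 22.11 × 0.01520 = 0.3361 t
  Lithium carbonate: 120.5 × 0.5919 = 71.32 t
  Potash: 120.5 × 0.3172 = 38.22 t
  Sodium carbonate: 114.1 × 0.4109 = 46.88 t
  Zinc oxide: 102.4 × 0.002000 = 0.2048 t
  Petalite: 319.0 × 0.01010 = 3.222 t
Total LOI = 160.2 t
Glass = batch − LOI = 798.6 − 160.2 = 638.4 t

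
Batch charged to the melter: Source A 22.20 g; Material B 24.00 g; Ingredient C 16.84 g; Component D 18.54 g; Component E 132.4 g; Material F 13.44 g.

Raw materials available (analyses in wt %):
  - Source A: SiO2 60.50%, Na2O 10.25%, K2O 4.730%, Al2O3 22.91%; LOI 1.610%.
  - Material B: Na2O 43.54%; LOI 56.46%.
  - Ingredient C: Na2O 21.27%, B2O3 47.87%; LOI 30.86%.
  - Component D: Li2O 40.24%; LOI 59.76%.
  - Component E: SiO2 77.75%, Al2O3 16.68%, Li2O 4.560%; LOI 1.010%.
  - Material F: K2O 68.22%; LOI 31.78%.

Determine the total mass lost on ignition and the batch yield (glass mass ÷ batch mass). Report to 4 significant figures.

The whole derivation runs at exact precision throughout — intermediates are displayed (rounded to 4 significant digits) in the printout; a single rounding finalizes every reported figure. The derived quantities, which include LOI, totals, glass mass, yield, the six compositions, are rebuilt in exact precision, as quoted within either problem or answer, from the weighed amounts at 191.6 g of glass.
Each material's LOI contribution:
  Source A: 22.20 × 0.01610 = 0.3574 g
  Material B: 24.00 × 0.5646 = 13.55 g
  Ingredient C: 16.84 × 0.3086 = 5.197 g
  Component D: 18.54 × 0.5976 = 11.08 g
  Component E: 132.4 × 0.01010 = 1.337 g
  Material F: 13.44 × 0.3178 = 4.271 g
Total LOI = 35.79 g
Glass = batch − LOI = 227.4 − 35.79 = 191.6 g

LOI loss = 35.79 g; glass = 191.6 g; yield = 84.26%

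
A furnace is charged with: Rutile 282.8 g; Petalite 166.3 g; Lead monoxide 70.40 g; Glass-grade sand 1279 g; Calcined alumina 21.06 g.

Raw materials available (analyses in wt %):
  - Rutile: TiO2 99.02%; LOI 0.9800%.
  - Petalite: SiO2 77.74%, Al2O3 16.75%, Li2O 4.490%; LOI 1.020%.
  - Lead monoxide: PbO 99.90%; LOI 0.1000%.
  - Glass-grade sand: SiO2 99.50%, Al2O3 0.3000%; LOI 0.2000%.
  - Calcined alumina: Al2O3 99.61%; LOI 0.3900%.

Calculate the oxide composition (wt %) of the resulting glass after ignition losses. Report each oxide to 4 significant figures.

The whole derivation runs at full precision through the solve — intermediates are displayed with 4-significant-figure rounding alongside each step. Each reported result sees exactly one rounding; the derived quantities, which include ignition loss, net glass mass, the totals, the five compositions, yield, are re-derived in exact precision, exactly as shown in problem or answer, from the weighed amounts on 1812 g of glass.
What the batch supplies per oxide:
  PbO: 70.40·0.9990 = 70.33 g
  TiO2: 282.8·0.9902 = 280.0 g
  SiO2: 166.3·0.7774 + 1279·0.9950 = 1402 g
  Al2O3: 166.3·0.1675 + 1279·0.003000 + 21.06·0.9961 = 52.67 g
  Li2O: 166.3·0.04490 = 7.467 g
LOI: 282.8·0.009800 + 166.3·0.01020 + 70.40·0.001000 + 1279·0.002000 + 21.06·0.003900 = 7.178 g
batch − LOI leaves glass = 1820 − 7.178 = 1812 g (the oxide masses sum to this)
percent share: oxide ÷ glass, ×100

Glass mass = 1812 g (batch 1820 − LOI 7.178).
Composition: PbO 3.881%, TiO2 15.45%, SiO2 77.35%, Al2O3 2.906%, Li2O 0.4120%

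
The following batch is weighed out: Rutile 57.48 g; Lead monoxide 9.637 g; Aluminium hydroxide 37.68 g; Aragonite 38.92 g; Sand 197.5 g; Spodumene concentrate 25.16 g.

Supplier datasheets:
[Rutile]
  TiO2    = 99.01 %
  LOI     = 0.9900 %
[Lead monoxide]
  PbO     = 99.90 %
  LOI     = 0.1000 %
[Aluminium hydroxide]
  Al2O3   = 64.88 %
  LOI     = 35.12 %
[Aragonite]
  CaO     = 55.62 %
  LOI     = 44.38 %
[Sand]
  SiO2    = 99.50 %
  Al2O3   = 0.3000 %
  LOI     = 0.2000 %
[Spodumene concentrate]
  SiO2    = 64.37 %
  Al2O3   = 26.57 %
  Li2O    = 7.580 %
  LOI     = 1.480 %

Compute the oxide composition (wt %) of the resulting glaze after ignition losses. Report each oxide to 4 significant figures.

In-progress results are printed rounded off to 4 significant figures alongside each step; the whole derivation runs at full float precision through the solve; every reported number receives exactly one rounding; the derived quantities are rebuilt at full precision (the yield, net glass mass, totals, six oxide percentages, ignition loss) from the weighed amounts per 334.5 g of glass as set out in the question or the answer.
Mass of each oxide from the mix:
  SiO2: 197.5·0.9950 + 25.16·0.6437 = 212.7 g
  PbO: 9.637·0.9990 = 9.627 g
  Al2O3: 37.68·0.6488 + 197.5·0.003000 + 25.16·0.2657 = 31.72 g
  CaO: 38.92·0.5562 = 21.65 g
  Li2O: 25.16·0.07580 = 1.907 g
  TiO2: 57.48·0.9901 = 56.91 g
LOI: 57.48·0.009900 + 9.637·0.001000 + 37.68·0.3512 + 38.92·0.4438 + 197.5·0.002000 + 25.16·0.01480 = 31.85 g
The glass mass, total less LOI, = 366.4 − 31.85 = 334.5 g (= the summed oxide contributions)
each oxide over glass, ×100, is wt %

Glass mass = 334.5 g (batch 366.4 − LOI 31.85).
Composition: SiO2 63.59%, PbO 2.878%, Al2O3 9.483%, CaO 6.471%, Li2O 0.5701%, TiO2 17.01%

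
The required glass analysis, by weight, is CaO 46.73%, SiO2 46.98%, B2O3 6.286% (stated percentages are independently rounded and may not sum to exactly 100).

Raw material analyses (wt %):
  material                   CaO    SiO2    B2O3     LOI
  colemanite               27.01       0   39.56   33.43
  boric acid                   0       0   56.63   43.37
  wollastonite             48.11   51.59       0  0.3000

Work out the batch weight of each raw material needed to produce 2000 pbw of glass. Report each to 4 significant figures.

Batch per 2000 pbw glass:
  colemanite: 216.1 pbw
  boric acid: 71.01 pbw
  wollastonite: 1821 pbw
Total batch = 2108 pbw; LOI loss = 108.5 pbw; yield = 94.85%

Intermediates are shown, rounded to 4 significant figures, within the worked lines. All internal work maintains exact precision at all times — each reported number is rounded once only — derived quantities, which include yield, ignition loss, the totals, the three compositions, net glass mass, are rebuilt at exact precision, precisely as stated by question or answer, from the weighed amounts for 2000 pbw of glass.
Oxide mass targets, per 2000 pbw glass:
  CaO: 46.73% × 2000 = 934.6 pbw
  SiO2: 46.98% × 2000 = 939.6 pbw
  B2O3: 6.286% × 2000 = 125.7 pbw
Balance tally, oxide-wise, applying the batch weights above, under the basis named above (target by target, the sums agree net of answer rounding effects):
  CaO: 216.1·0.2701 + 1821·0.4811 = 934.5 pbw (target 934.6 pbw)
  SiO2: 1821·0.5159 = 939.5 pbw (target 939.6 pbw)
  B2O3: 216.1·0.3956 + 71.01·0.5663 = 125.7 pbw (target 125.7 pbw)
The glass-mass cross-check: Σ batch − LOI loss = 2000 pbw (the Σ of target masses is 2000 pbw; versus the stated basis of 2000 pbw — gaps are rounding artifacts).
Adding the batch up: Σ batch = 2108 pbw; LOI removed, Σ of batch·LOI: 108.5 pbw; yield: glass divided by total = 94.85%.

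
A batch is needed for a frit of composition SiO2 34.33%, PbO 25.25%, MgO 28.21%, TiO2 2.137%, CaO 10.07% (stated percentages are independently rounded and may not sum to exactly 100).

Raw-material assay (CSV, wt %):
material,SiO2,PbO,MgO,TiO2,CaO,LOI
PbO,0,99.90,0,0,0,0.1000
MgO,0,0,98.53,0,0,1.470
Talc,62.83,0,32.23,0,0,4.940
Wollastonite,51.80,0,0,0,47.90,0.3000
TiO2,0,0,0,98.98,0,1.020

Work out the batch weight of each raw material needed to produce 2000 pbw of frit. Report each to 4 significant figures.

The whole derivation runs at exact precision end to end; rounding to four significant figures governs each in-between result as printed — a single rounding completes each reported result — derived quantities (glass mass, the yield, five oxide percentages, the totals, ignition loss) are re-derived using the weight values for 2000 pbw of glass in full float precision as written in the problem or the answer.
Target masses of each oxide per 2000 pbw frit:
  SiO2: 34.33% × 2000 = 686.6 pbw
  PbO: 25.25% × 2000 = 505.0 pbw
  MgO: 28.21% × 2000 = 564.2 pbw
  TiO2: 2.137% × 2000 = 42.74 pbw
  CaO: 10.07% × 2000 = 201.4 pbw
Per-oxide balance check with the batch weights as given, versus the basis set out (target by target, the sums agree up to rounding of the answer):
  SiO2: 746.1·0.6283 + 420.5·0.5180 = 686.6 pbw (target 686.6 pbw)
  PbO: 505.5·0.9990 = 505.0 pbw (target 505.0 pbw)
  MgO: 328.5·0.9853 + 746.1·0.3223 = 564.1 pbw (target 564.2 pbw)
  TiO2: 43.18·0.9898 = 42.74 pbw (target 42.74 pbw)
  CaO: 420.5·0.4790 = 201.4 pbw (target 201.4 pbw)
The glass-mass cross-check: batch Σ − ignition loss = 2000 pbw (per-oxide target masses sum to 2000 pbw; basis as stated: 2000 pbw — differing by rounding only).
Batch total: Σ batch = 2044 pbw; loss to ignition Σ batch·LOI = 43.89 pbw; glass ÷ batch gives a yield of 97.85%.

Batch per 2000 pbw frit:
  PbO: 505.5 pbw
  MgO: 328.5 pbw
  Talc: 746.1 pbw
  Wollastonite: 420.5 pbw
  TiO2: 43.18 pbw
Total batch = 2044 pbw; LOI loss = 43.89 pbw; yield = 97.85%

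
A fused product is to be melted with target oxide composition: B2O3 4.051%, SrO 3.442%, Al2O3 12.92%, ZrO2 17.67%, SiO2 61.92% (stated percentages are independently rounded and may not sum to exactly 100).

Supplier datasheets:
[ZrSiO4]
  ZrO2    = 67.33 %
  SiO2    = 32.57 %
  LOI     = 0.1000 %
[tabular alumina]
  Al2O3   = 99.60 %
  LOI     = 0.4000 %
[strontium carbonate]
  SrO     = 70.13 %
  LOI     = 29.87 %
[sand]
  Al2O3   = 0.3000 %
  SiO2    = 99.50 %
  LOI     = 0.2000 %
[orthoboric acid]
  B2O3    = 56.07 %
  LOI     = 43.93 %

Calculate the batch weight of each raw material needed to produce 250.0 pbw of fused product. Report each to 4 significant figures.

Each numeric step holds full float precision through every step; rounding to four significant digits governs every mid-chain value as shown; each reported value is rounded once only. All derived quantities are rebuilt at full precision (yield, ignition loss, net glass mass, the totals, the five compositions) from the batch weights per 250.0 pbw of glass, exactly as shown in the question or the answer.
Target oxide masses per 250.0 pbw fused product:
  B2O3: 4.051% × 250.0 = 10.13 pbw
  SrO: 3.442% × 250.0 = 8.605 pbw
  Al2O3: 12.92% × 250.0 = 32.30 pbw
  ZrO2: 17.67% × 250.0 = 44.18 pbw
  SiO2: 61.92% × 250.0 = 154.8 pbw
Verifying the oxide balance per the reported batch figures, per the basis as stated (sums match the target masses given rounding of the digits):
  B2O3: 18.06·0.5607 = 10.13 pbw (target 10.13 pbw)
  SrO: 12.27·0.7013 = 8.605 pbw (target 8.605 pbw)
  Al2O3: 32.03·0.9960 + 134.1·0.003000 = 32.30 pbw (target 32.30 pbw)
  ZrO2: 65.61·0.6733 = 44.18 pbw (target 44.18 pbw)
  SiO2: 65.61·0.3257 + 134.1·0.9950 = 154.8 pbw (target 154.8 pbw)
Consistency of the glass mass: total charge less LOI = 250.0 pbw (the targets, summed, come to 250.0 pbw; with the basis standing at 250.0 pbw — differing by rounding only).
Batch total: Σ batch = 262.1 pbw; loss to ignition Σ batch·LOI = 12.06 pbw; as yield: glass ÷ batch → 95.40%.

Batch per 250.0 pbw fused product:
  ZrSiO4: 65.61 pbw
  tabular alumina: 32.03 pbw
  strontium carbonate: 12.27 pbw
  sand: 134.1 pbw
  orthoboric acid: 18.06 pbw
Total batch = 262.1 pbw; LOI loss = 12.06 pbw; yield = 95.40%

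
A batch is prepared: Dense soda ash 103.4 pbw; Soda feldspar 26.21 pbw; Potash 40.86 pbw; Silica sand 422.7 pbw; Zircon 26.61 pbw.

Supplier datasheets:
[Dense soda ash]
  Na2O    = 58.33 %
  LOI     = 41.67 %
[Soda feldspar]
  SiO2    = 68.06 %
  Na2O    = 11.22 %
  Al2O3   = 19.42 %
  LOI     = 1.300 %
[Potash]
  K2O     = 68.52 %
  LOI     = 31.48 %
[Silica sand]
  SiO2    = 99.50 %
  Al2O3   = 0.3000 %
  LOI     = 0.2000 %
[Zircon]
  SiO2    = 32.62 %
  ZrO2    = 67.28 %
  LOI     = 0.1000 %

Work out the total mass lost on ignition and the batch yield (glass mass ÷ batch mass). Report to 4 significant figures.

LOI loss = 57.16 pbw; glass = 562.6 pbw; yield = 90.78%

The whole derivation holds exact precision at all times; working values are displayed, rounded to four significant digits, across the worked steps — every reported result receives exactly one rounding; derived quantities are computed in full precision (ignition loss, yield, the totals, glass mass, the five compositions) using the weight values per 562.6 pbw of glass as given in question or answer.
Material-by-material LOI:
  Dense soda ash: 103.4 × 0.4167 = 43.09 pbw
  Soda feldspar: 26.21 × 0.01300 = 0.3407 pbw
  Potash: 40.86 × 0.3148 = 12.86 pbw
  Silica sand: 422.7 × 0.002000 = 0.8454 pbw
  Zircon: 26.61 × 0.001000 = 0.02661 pbw
Total LOI = 57.16 pbw
Glass = batch − LOI = 619.8 − 57.16 = 562.6 pbw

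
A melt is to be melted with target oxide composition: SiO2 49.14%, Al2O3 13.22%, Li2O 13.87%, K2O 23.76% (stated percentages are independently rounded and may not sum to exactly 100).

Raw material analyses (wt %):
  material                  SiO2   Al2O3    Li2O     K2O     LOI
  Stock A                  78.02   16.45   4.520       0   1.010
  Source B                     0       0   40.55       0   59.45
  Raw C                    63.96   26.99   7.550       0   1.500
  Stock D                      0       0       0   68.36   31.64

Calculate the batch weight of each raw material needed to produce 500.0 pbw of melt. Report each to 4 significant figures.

Intermediates are displayed rounded to 4 significant figures on the page; each numeric step carries full float precision in every operation — each reported result undergoes a single rounding — all derived quantities, which include the four compositions, the yield, LOI, the totals, net glass mass, are computed in full precision, as set out in the problem or the answer, from the batch weights for 500.0 pbw of glass.
Target masses of each oxide per 500.0 pbw melt:
  SiO2: 49.14% × 500.0 = 245.7 pbw
  Al2O3: 13.22% × 500.0 = 66.10 pbw
  Li2O: 13.87% × 500.0 = 69.35 pbw
  K2O: 23.76% × 500.0 = 118.8 pbw
Sums-versus-targets review on the weights just shown, for the quoted basis mass (target by target, the sums agree given rounding of the digits):
  SiO2: 228.1·0.7802 + 105.9·0.6396 = 245.7 pbw (target 245.7 pbw)
  Al2O3: 228.1·0.1645 + 105.9·0.2699 = 66.10 pbw (target 66.10 pbw)
  Li2O: 228.1·0.04520 + 125.9·0.4055 + 105.9·0.07550 = 69.36 pbw (target 69.35 pbw)
  K2O: 173.8·0.6836 = 118.8 pbw (target 118.8 pbw)
Mass balance on the glass: total batch − LOI = 500.0 pbw (oxide target masses add up to 500.0 pbw; versus the stated basis of 500.0 pbw — a pure rounding effect).
Whole-batch sum: Σ batch = 633.7 pbw; loss to ignition Σ batch·LOI = 133.7 pbw; yield = glass ÷ total batch = 78.90%.

Batch per 500.0 pbw melt:
  Stock A: 228.1 pbw
  Source B: 125.9 pbw
  Raw C: 105.9 pbw
  Stock D: 173.8 pbw
Total batch = 633.7 pbw; LOI loss = 133.7 pbw; yield = 78.90%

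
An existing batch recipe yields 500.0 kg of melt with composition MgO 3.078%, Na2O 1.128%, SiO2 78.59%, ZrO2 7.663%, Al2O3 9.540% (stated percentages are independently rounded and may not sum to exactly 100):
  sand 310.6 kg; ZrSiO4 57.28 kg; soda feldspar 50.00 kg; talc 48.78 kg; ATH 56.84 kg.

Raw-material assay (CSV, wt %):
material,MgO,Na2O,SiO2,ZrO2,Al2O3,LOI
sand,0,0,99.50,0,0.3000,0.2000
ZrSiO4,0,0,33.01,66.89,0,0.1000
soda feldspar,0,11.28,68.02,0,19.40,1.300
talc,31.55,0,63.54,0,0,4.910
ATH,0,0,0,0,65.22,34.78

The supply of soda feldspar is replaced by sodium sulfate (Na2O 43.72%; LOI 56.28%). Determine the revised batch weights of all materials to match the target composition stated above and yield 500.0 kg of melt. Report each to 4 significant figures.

Each numeric step runs at full precision from start to finish. The intermediate values are displayed, rounded to four significant digits, in the working — each reported number is rounded just once — the derived quantities, including ignition loss, yield, the five compositions, glass mass, totals, are re-derived from the weighed amounts for 500.0 kg of glass at exact precision, precisely as stated by problem or answer.
Oxide-by-oxide targets in 500.0 kg melt:
  MgO: 3.078% × 500.0 = 15.39 kg
  Na2O: 1.128% × 500.0 = 5.640 kg
  SiO2: 78.59% × 500.0 = 393.0 kg
  ZrO2: 7.663% × 500.0 = 38.32 kg
  Al2O3: 9.540% × 500.0 = 47.70 kg
Verifying the oxide balance on the weights just shown, versus the basis set out (oxide sums agree with the targets once rounding is allowed for):
  MgO: 48.78·0.3155 = 15.39 kg (target 15.39 kg)
  Na2O: 12.90·0.4372 = 5.640 kg (target 5.640 kg)
  SiO2: 344.8·0.9950 + 57.28·0.3301 + 48.78·0.6354 = 393.0 kg (target 393.0 kg)
  ZrO2: 57.28·0.6689 = 38.31 kg (target 38.32 kg)
  Al2O3: 344.8·0.003000 + 71.55·0.6522 = 47.70 kg (target 47.70 kg)
Glass-mass closure: whole batch net of LOI = 500.0 kg (oxide target masses add up to 500.0 kg; with the basis standing at 500.0 kg — deltas are rounding alone).
Batch total: Σ batch = 535.3 kg; LOI loss = Σ batch·LOI = 35.29 kg; yield = glass ÷ total batch = 93.41%.

Revised batch per 500.0 kg melt:
  sand: 344.8 kg
  ZrSiO4: 57.28 kg
  sodium sulfate: 12.90 kg
  talc: 48.78 kg
  ATH: 71.55 kg
Total batch = 535.3 kg; LOI loss = 35.29 kg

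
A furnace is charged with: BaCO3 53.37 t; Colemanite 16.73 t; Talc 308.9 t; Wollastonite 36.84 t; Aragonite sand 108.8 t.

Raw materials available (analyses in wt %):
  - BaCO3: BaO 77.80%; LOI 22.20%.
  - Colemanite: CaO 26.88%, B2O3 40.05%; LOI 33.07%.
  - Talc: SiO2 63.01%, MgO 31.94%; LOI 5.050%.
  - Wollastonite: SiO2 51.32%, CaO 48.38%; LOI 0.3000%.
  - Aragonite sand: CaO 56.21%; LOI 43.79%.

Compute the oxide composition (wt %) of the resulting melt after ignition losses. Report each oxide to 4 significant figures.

Glass mass = 443.9 t (batch 524.6 − LOI 80.73).
Composition: SiO2 48.11%, CaO 18.81%, MgO 22.23%, B2O3 1.509%, BaO 9.354%

Values along the way appear (rounded to 4 significant figures) within the worked lines — all arithmetic keeps full float precision end to end; each reported result takes exactly one rounding. All derived quantities are re-derived in full float precision (the totals, ignition loss, the yield, glass mass, five oxide percentages) starting from the weights on 443.9 t of glass exactly as shown in the problem or the answer.
What the batch supplies per oxide:
  SiO2: 308.9·0.6301 + 36.84·0.5132 = 213.5 t
  CaO: 16.73·0.2688 + 36.84·0.4838 + 108.8·0.5621 = 83.48 t
  MgO: 308.9·0.3194 = 98.66 t
  B2O3: 16.73·0.4005 = 6.700 t
  BaO: 53.37·0.7780 = 41.52 t
LOI: 53.37·0.2220 + 16.73·0.3307 + 308.9·0.05050 + 36.84·0.003000 + 108.8·0.4379 = 80.73 t
Net of LOI, the glass mass = 524.6 − 80.73 = 443.9 t (matching Σ of the oxides)
wt % = 100 × oxide mass / glass mass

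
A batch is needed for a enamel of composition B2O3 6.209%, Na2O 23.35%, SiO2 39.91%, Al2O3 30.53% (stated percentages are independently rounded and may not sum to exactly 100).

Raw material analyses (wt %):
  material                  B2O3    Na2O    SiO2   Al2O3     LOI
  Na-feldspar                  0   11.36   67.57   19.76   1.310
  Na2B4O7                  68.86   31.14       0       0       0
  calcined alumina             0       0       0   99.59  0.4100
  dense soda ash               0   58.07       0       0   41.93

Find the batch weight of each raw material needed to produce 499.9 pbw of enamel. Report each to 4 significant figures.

Batch per 499.9 pbw enamel:
  Na-feldspar: 295.3 pbw
  Na2B4O7: 45.08 pbw
  calcined alumina: 94.66 pbw
  dense soda ash: 119.1 pbw
Total batch = 554.1 pbw; LOI loss = 54.20 pbw; yield = 90.22%

Values along the way are displayed, with 4-significant-digit rounding, within the worked lines; the whole derivation keeps full precision through every step; every reported number takes just one rounding — the derived quantities (the yield, the four compositions, LOI, the totals, glass mass) are computed in full precision using the weight values on 499.9 pbw of glass, as they appear in problem or answer.
Target masses of each oxide per 499.9 pbw enamel:
  B2O3: 6.209% × 499.9 = 31.04 pbw
  Na2O: 23.35% × 499.9 = 116.7 pbw
  SiO2: 39.91% × 499.9 = 199.5 pbw
  Al2O3: 30.53% × 499.9 = 152.6 pbw
Per-oxide balance check from the weights as reported, relative to the basis at hand (sum by sum, the targets are met inside rounding margins):
  B2O3: 45.08·0.6886 = 31.04 pbw (target 31.04 pbw)
  Na2O: 295.3·0.1136 + 45.08·0.3114 + 119.1·0.5807 = 116.7 pbw (target 116.7 pbw)
  SiO2: 295.3·0.6757 = 199.5 pbw (target 199.5 pbw)
  Al2O3: 295.3·0.1976 + 94.66·0.9959 = 152.6 pbw (target 152.6 pbw)
Glass-mass sanity pass: net batch after ignition = 499.9 pbw (oxide target masses add up to 499.9 pbw; against the stated basis, 499.9 pbw — any gap is answer rounding).
Batch grand total — Σ batch = 554.1 pbw; loss to ignition Σ batch·LOI = 54.20 pbw; the yield ratio, glass ÷ batch: 90.22%.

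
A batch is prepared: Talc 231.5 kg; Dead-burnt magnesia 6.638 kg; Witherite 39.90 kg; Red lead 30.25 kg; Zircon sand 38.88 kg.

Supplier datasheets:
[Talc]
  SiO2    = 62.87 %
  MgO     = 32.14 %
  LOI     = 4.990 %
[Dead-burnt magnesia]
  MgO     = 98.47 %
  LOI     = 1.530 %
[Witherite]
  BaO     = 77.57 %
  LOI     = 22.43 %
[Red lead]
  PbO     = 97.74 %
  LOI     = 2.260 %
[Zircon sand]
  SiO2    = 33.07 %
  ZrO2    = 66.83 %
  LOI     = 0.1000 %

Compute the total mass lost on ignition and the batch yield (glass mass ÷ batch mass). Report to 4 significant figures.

LOI loss = 21.33 kg; glass = 325.8 kg; yield = 93.86%

Mid-chain values are printed rounded to four significant digits between the steps. The working math keeps full precision all the way through; exactly one rounding goes into every reported number — the derived quantities, which include five oxide percentages, ignition loss, glass mass, totals, yield, are rebuilt at full float precision, as given in the problem or answer text, from the weighed amounts for 325.8 kg of glass.
Loss on ignition, line by line:
  Talc: 231.5 × 0.04990 = 11.55 kg
  Dead-burnt magnesia: 6.638 × 0.01530 = 0.1016 kg
  Witherite: 39.90 × 0.2243 = 8.950 kg
  Red lead: 30.25 × 0.02260 = 0.6836 kg
  Zircon sand: 38.88 × 0.001000 = 0.03888 kg
Total LOI = 21.33 kg
Glass = batch − LOI = 347.2 − 21.33 = 325.8 kg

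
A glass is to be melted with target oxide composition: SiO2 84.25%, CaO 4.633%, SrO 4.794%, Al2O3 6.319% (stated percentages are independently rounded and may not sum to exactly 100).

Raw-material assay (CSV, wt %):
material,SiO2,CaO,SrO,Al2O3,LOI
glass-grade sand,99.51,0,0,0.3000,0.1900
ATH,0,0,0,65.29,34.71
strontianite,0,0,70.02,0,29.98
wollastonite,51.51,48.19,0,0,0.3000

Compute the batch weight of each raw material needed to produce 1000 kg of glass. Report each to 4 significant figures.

Batch per 1000 kg glass:
  glass-grade sand: 796.9 kg
  ATH: 93.12 kg
  strontianite: 68.47 kg
  wollastonite: 96.14 kg
Total batch = 1055 kg; LOI loss = 54.65 kg; yield = 94.82%

All internal work maintains exact precision from start to finish — working values are printed, rounded to four significant digits, within the worked lines. Each reported result sees exactly one rounding — the derived quantities, which include the totals, glass mass, four oxide percentages, the yield, LOI, are computed at full precision, as given in question or answer, from the batch weights on 1000 kg of glass.
Oxide mass targets, per 1000 kg glass:
  SiO2: 84.25% × 1000 = 842.5 kg
  CaO: 4.633% × 1000 = 46.33 kg
  SrO: 4.794% × 1000 = 47.94 kg
  Al2O3: 6.319% × 1000 = 63.19 kg
Per-oxide balance check given the weights on record, per the basis as stated (oxide sums agree with the targets exact up to rounding of places):
  SiO2: 796.9·0.9951 + 96.14·0.5151 = 842.5 kg (target 842.5 kg)
  CaO: 96.14·0.4819 = 46.33 kg (target 46.33 kg)
  SrO: 68.47·0.7002 = 47.94 kg (target 47.94 kg)
  Al2O3: 796.9·0.003000 + 93.12·0.6529 = 63.19 kg (target 63.19 kg)
Consistency of the glass mass: the batch minus its LOI: 1000 kg (the Σ of target masses is 1000 kg; the stated basis being 1000 kg — rounding explains the deltas).
Total batch = Σ batch = 1055 kg; Σ batch·LOI gives LOI loss = 54.65 kg; the yield ratio, glass ÷ batch: 94.82%.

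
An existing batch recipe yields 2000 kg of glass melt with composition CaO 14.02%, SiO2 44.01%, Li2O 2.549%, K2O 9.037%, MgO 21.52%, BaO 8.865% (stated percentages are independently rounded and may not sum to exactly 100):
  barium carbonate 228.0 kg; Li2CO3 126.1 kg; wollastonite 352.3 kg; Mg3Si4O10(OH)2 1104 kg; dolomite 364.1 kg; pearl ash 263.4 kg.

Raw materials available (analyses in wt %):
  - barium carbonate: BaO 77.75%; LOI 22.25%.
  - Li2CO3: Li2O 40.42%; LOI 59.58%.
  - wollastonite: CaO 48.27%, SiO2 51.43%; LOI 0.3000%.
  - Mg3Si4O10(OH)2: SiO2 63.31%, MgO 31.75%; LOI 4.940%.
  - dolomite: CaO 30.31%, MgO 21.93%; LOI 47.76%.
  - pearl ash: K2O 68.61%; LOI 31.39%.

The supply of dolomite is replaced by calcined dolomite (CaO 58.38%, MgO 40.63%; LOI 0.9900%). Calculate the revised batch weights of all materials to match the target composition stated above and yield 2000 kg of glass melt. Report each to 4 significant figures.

Revised batch per 2000 kg glass melt:
  barium carbonate: 228.0 kg
  Li2CO3: 126.1 kg
  wollastonite: 347.2 kg
  Mg3Si4O10(OH)2: 1108 kg
  calcined dolomite: 193.3 kg
  pearl ash: 263.4 kg
Total batch = 2266 kg; LOI loss = 266.2 kg

Full precision is kept from first step to last. The intermediate values appear (rounded to four significant digits) within the worked lines. A single rounding yields each reported figure — all derived quantities, including six oxide percentages, the yield, LOI, totals, glass mass, are re-derived from the batch weights per 2000 kg of glass at full precision, as they appear in the problem or answer text.
Oxide-by-oxide targets in 2000 kg glass melt:
  CaO: 14.02% × 2000 = 280.4 kg
  SiO2: 44.01% × 2000 = 880.2 kg
  Li2O: 2.549% × 2000 = 50.98 kg
  K2O: 9.037% × 2000 = 180.7 kg
  MgO: 21.52% × 2000 = 430.4 kg
  BaO: 8.865% × 2000 = 177.3 kg
Balance tally, oxide-wise, with the batch weights as given, versus the basis set out (oxide sums agree with the targets given rounding of the digits):
  CaO: 347.2·0.4827 + 193.3·0.5838 = 280.4 kg (target 280.4 kg)
  SiO2: 347.2·0.5143 + 1108·0.6331 = 880.0 kg (target 880.2 kg)
  Li2O: 126.1·0.4042 = 50.97 kg (target 50.98 kg)
  K2O: 263.4·0.6861 = 180.7 kg (target 180.7 kg)
  MgO: 1108·0.3175 + 193.3·0.4063 = 430.3 kg (target 430.4 kg)
  BaO: 228.0·0.7775 = 177.3 kg (target 177.3 kg)
Consistency of the glass mass: batch Σ − ignition loss = 2000 kg (per-oxide target masses sum to 2000 kg; basis as stated: 2000 kg — a pure rounding effect).
Summing the batch: Σ batch = 2266 kg; loss to ignition Σ batch·LOI = 266.2 kg; yield: glass divided by total = 88.25%.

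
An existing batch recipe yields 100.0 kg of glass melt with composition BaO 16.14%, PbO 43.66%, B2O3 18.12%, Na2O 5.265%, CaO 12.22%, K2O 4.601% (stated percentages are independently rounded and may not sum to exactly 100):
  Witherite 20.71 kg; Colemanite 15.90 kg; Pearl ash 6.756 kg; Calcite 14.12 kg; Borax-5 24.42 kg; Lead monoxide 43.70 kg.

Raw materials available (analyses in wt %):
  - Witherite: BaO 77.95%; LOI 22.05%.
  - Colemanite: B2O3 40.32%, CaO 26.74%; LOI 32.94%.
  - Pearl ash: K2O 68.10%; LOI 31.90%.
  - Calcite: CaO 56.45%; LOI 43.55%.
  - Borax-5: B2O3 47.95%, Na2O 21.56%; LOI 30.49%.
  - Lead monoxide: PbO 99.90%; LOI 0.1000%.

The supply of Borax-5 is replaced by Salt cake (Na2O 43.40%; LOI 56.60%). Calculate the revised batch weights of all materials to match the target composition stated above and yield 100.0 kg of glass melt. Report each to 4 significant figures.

The whole derivation keeps exact precision all the way through; values along the way are printed, with 4-significant-figure rounding, in the printout; each reported result takes just one rounding; the derived quantities (ignition loss, six oxide percentages, glass mass, the yield, the totals) are computed in full float precision starting from the weights on 100.0 kg of glass exactly as shown in the problem or the answer.
Target oxide masses per 100.0 kg glass melt:
  BaO: 16.14% × 100.0 = 16.14 kg
  PbO: 43.66% × 100.0 = 43.66 kg
  B2O3: 18.12% × 100.0 = 18.12 kg
  Na2O: 5.265% × 100.0 = 5.265 kg
  CaO: 12.22% × 100.0 = 12.22 kg
  K2O: 4.601% × 100.0 = 4.601 kg
Checking each oxide sum with the batch weights as given, versus the basis set out (delivered sums recover each target modulo rounding of the values):
  BaO: 20.71·0.7795 = 16.14 kg (target 16.14 kg)
  PbO: 43.70·0.9990 = 43.66 kg (target 43.66 kg)
  B2O3: 44.94·0.4032 = 18.12 kg (target 18.12 kg)
  Na2O: 12.13·0.4340 = 5.264 kg (target 5.265 kg)
  CaO: 44.94·0.2674 + 0.3595·0.5645 = 12.22 kg (target 12.22 kg)
  K2O: 6.756·0.6810 = 4.601 kg (target 4.601 kg)
Auditing the glass mass value: batch Σ − ignition loss = 100.0 kg (the targets, summed, come to 100.0 kg; basis as stated: 100.0 kg — a pure rounding effect).
Adding the batch up: Σ batch = 128.6 kg; LOI removed, Σ of batch·LOI: 28.59 kg; glass ÷ batch gives a yield of 77.77%.

Revised batch per 100.0 kg glass melt:
  Witherite: 20.71 kg
  Colemanite: 44.94 kg
  Pearl ash: 6.756 kg
  Calcite: 0.3595 kg
  Salt cake: 12.13 kg
  Lead monoxide: 43.70 kg
Total batch = 128.6 kg; LOI loss = 28.59 kg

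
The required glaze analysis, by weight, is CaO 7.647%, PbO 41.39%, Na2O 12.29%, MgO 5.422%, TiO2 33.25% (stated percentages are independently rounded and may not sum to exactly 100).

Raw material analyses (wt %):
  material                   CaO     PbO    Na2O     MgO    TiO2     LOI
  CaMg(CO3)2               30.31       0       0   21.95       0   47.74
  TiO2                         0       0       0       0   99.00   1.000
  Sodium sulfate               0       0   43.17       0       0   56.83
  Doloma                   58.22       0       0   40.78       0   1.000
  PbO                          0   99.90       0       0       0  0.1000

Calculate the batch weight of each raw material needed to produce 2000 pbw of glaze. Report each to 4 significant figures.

Batch per 2000 pbw glaze:
  CaMg(CO3)2: 182.6 pbw
  TiO2: 671.7 pbw
  Sodium sulfate: 569.4 pbw
  Doloma: 167.6 pbw
  PbO: 828.6 pbw
Total batch = 2420 pbw; LOI loss = 420.0 pbw; yield = 82.64%

Values along the way appear, rounded to 4 significant digits, on the page. Each numeric step runs at full precision at all times — exactly one rounding is applied to each reported figure. Derived quantities, including glass mass, totals, the yield, the five compositions, ignition loss, are recomputed using the weight values on 2000 pbw of glass at full precision as given in the question or the answer.
Oxide mass targets, per 2000 pbw glaze:
  CaO: 7.647% × 2000 = 152.9 pbw
  PbO: 41.39% × 2000 = 827.8 pbw
  Na2O: 12.29% × 2000 = 245.8 pbw
  MgO: 5.422% × 2000 = 108.4 pbw
  TiO2: 33.25% × 2000 = 665.0 pbw
Sums-versus-targets review working from each reported weight, under the basis named above (summed amounts equal target values modulo rounding of the values):
  CaO: 182.6·0.3031 + 167.6·0.5822 = 152.9 pbw (target 152.9 pbw)
  PbO: 828.6·0.9990 = 827.8 pbw (target 827.8 pbw)
  Na2O: 569.4·0.4317 = 245.8 pbw (target 245.8 pbw)
  MgO: 182.6·0.2195 + 167.6·0.4078 = 108.4 pbw (target 108.4 pbw)
  TiO2: 671.7·0.9900 = 665.0 pbw (target 665.0 pbw)
Glass-mass closure: batch Σ − ignition loss = 2000 pbw (summing oxide targets gives 2000 pbw; against the stated basis, 2000 pbw — any gap is answer rounding).
Whole-batch sum: Σ batch = 2420 pbw; the LOI term Σ batch·LOI equals 420.0 pbw; the yield ratio, glass ÷ batch: 82.64%.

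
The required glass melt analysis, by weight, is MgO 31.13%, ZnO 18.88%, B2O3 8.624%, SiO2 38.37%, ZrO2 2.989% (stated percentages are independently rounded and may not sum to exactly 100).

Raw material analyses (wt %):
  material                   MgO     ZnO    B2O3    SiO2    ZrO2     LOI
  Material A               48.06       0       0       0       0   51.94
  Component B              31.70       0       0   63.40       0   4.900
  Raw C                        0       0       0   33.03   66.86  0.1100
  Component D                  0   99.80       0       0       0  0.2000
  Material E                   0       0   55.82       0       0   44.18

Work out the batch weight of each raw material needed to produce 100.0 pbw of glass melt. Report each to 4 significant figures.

Batch per 100.0 pbw glass melt:
  Material A: 26.39 pbw
  Component B: 58.19 pbw
  Raw C: 4.471 pbw
  Component D: 18.92 pbw
  Material E: 15.45 pbw
Total batch = 123.4 pbw; LOI loss = 23.43 pbw; yield = 81.02%

The whole derivation runs at full precision throughout; intermediates appear with 4-significant-digit rounding across the worked steps — each reported value undergoes a single rounding; all derived quantities (net glass mass, five oxide percentages, ignition loss, the totals, yield) are carried in full precision from the weighed amounts at 100.0 pbw of glass as given in problem or answer.
Oxide mass targets, per 100.0 pbw glass melt:
  MgO: 31.13% × 100.0 = 31.13 pbw
  ZnO: 18.88% × 100.0 = 18.88 pbw
  B2O3: 8.624% × 100.0 = 8.624 pbw
  SiO2: 38.37% × 100.0 = 38.37 pbw
  ZrO2: 2.989% × 100.0 = 2.989 pbw
A balance pass over the oxides, from the weights as reported, for the quoted basis mass (delivered sums recover each target once rounding is allowed for):
  MgO: 26.39·0.4806 + 58.19·0.3170 = 31.13 pbw (target 31.13 pbw)
  ZnO: 18.92·0.9980 = 18.88 pbw (target 18.88 pbw)
  B2O3: 15.45·0.5582 = 8.624 pbw (target 8.624 pbw)
  SiO2: 58.19·0.6340 + 4.471·0.3303 = 38.37 pbw (target 38.37 pbw)
  ZrO2: 4.471·0.6686 = 2.989 pbw (target 2.989 pbw)
Glass-mass closure: total charge less LOI = 99.99 pbw (per-oxide target masses sum to 99.99 pbw; the stated basis being 100.0 pbw — deltas are rounding alone).
Total batch = Σ batch = 123.4 pbw; Σ batch·LOI gives LOI loss = 23.43 pbw; yield: glass divided by total = 81.02%.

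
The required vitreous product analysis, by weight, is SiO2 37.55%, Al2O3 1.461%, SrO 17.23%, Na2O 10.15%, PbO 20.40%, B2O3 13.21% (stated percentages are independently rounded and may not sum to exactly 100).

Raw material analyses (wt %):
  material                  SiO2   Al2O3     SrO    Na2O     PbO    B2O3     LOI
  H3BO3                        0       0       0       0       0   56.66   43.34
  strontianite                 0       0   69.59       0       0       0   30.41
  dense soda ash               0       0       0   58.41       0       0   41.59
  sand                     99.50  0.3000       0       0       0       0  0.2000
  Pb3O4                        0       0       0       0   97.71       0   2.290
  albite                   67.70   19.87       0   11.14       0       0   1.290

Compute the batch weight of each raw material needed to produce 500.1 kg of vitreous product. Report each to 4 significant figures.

Batch per 500.1 kg vitreous product:
  H3BO3: 116.6 kg
  strontianite: 123.8 kg
  dense soda ash: 80.37 kg
  sand: 165.4 kg
  Pb3O4: 104.4 kg
  albite: 34.27 kg
Total batch = 624.8 kg; LOI loss = 124.8 kg; yield = 80.03%

The whole derivation keeps full precision from start to finish — the intermediate values are shown (rounded to 4 significant digits) on the page — each reported result is rounded exactly once; the derived quantities (the six compositions, LOI, net glass mass, the totals, yield) are recomputed at full float precision from the weighed amounts on 500.1 kg of glass, exactly as printed in the problem or the answer.
Target masses of each oxide per 500.1 kg vitreous product:
  SiO2: 37.55% × 500.1 = 187.8 kg
  Al2O3: 1.461% × 500.1 = 7.306 kg
  SrO: 17.23% × 500.1 = 86.17 kg
  Na2O: 10.15% × 500.1 = 50.76 kg
  PbO: 20.40% × 500.1 = 102.0 kg
  B2O3: 13.21% × 500.1 = 66.06 kg
Sums-versus-targets review applying the batch weights above, against the basis in use (delivered sums recover each target up to rounding of the answer):
  SiO2: 165.4·0.9950 + 34.27·0.6770 = 187.8 kg (target 187.8 kg)
  Al2O3: 165.4·0.003000 + 34.27·0.1987 = 7.306 kg (target 7.306 kg)
  SrO: 123.8·0.6959 = 86.15 kg (target 86.17 kg)
  Na2O: 80.37·0.5841 + 34.27·0.1114 = 50.76 kg (target 50.76 kg)
  PbO: 104.4·0.9771 = 102.0 kg (target 102.0 kg)
  B2O3: 116.6·0.5666 = 66.07 kg (target 66.06 kg)
Auditing the glass mass value: Σ batch − LOI loss = 500.1 kg (targets for the oxides total 500.1 kg; versus the stated basis of 500.1 kg — deltas are rounding alone).
Batch total: Σ batch = 624.8 kg; LOI loss = Σ batch·LOI = 124.8 kg; yield: glass divided by total = 80.03%.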